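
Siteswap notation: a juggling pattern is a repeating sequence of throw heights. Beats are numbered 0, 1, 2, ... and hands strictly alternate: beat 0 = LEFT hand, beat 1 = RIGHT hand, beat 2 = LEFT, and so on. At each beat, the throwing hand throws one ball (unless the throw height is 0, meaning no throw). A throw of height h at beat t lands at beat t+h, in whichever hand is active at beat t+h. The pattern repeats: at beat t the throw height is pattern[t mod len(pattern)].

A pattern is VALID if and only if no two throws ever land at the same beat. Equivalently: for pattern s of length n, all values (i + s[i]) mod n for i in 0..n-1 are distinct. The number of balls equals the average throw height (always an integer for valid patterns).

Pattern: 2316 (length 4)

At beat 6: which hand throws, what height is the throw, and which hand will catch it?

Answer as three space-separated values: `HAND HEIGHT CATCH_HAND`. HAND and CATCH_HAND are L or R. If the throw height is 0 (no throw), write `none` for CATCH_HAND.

Beat 6: 6 mod 2 = 0, so hand = L
Throw height = pattern[6 mod 4] = pattern[2] = 1
Lands at beat 6+1=7, 7 mod 2 = 1, so catch hand = R

Answer: L 1 R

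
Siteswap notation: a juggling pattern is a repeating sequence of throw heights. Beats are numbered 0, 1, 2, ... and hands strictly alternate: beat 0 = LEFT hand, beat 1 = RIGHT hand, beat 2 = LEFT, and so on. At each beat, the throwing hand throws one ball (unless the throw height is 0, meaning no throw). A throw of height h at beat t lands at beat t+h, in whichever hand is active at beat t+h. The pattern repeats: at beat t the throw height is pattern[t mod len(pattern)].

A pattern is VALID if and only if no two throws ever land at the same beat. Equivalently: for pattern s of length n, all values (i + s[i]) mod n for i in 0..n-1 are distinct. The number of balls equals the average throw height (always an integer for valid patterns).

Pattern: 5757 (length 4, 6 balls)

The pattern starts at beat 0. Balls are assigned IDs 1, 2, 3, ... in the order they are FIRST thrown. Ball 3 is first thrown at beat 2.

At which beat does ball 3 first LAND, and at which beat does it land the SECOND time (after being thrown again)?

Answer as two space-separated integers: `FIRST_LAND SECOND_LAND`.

Beat 0 (L): throw ball1 h=5 -> lands@5:R; in-air after throw: [b1@5:R]
Beat 1 (R): throw ball2 h=7 -> lands@8:L; in-air after throw: [b1@5:R b2@8:L]
Beat 2 (L): throw ball3 h=5 -> lands@7:R; in-air after throw: [b1@5:R b3@7:R b2@8:L]
Beat 3 (R): throw ball4 h=7 -> lands@10:L; in-air after throw: [b1@5:R b3@7:R b2@8:L b4@10:L]
Beat 4 (L): throw ball5 h=5 -> lands@9:R; in-air after throw: [b1@5:R b3@7:R b2@8:L b5@9:R b4@10:L]
Beat 5 (R): throw ball1 h=7 -> lands@12:L; in-air after throw: [b3@7:R b2@8:L b5@9:R b4@10:L b1@12:L]
Beat 6 (L): throw ball6 h=5 -> lands@11:R; in-air after throw: [b3@7:R b2@8:L b5@9:R b4@10:L b6@11:R b1@12:L]
Beat 7 (R): throw ball3 h=7 -> lands@14:L; in-air after throw: [b2@8:L b5@9:R b4@10:L b6@11:R b1@12:L b3@14:L]
Beat 8 (L): throw ball2 h=5 -> lands@13:R; in-air after throw: [b5@9:R b4@10:L b6@11:R b1@12:L b2@13:R b3@14:L]
Beat 9 (R): throw ball5 h=7 -> lands@16:L; in-air after throw: [b4@10:L b6@11:R b1@12:L b2@13:R b3@14:L b5@16:L]
Beat 10 (L): throw ball4 h=5 -> lands@15:R; in-air after throw: [b6@11:R b1@12:L b2@13:R b3@14:L b4@15:R b5@16:L]
Beat 11 (R): throw ball6 h=7 -> lands@18:L; in-air after throw: [b1@12:L b2@13:R b3@14:L b4@15:R b5@16:L b6@18:L]
Beat 12 (L): throw ball1 h=5 -> lands@17:R; in-air after throw: [b2@13:R b3@14:L b4@15:R b5@16:L b1@17:R b6@18:L]
Beat 13 (R): throw ball2 h=7 -> lands@20:L; in-air after throw: [b3@14:L b4@15:R b5@16:L b1@17:R b6@18:L b2@20:L]
Beat 14 (L): throw ball3 h=5 -> lands@19:R; in-air after throw: [b4@15:R b5@16:L b1@17:R b6@18:L b3@19:R b2@20:L]
Ball 3: thrown@2 h=5 -> first land @7; rethrown@7 h=7 -> second land @14

Answer: 7 14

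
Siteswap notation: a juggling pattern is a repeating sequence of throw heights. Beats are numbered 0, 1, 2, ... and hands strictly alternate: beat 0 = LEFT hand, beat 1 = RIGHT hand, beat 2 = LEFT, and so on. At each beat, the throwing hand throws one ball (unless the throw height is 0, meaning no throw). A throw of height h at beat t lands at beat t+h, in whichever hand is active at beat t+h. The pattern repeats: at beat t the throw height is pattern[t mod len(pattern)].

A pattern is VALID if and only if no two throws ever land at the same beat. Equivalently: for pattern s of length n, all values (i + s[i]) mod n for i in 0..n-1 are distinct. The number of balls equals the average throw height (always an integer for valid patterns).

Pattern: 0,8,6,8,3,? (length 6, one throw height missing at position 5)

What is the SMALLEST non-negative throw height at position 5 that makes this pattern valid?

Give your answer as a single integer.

i=0: (0 + 0) mod 6 = 0
i=1: (1 + 8) mod 6 = 3
i=2: (2 + 6) mod 6 = 2
i=3: (3 + 8) mod 6 = 5
i=4: (4 + 3) mod 6 = 1
i=5: s[i]=? (unknown)
Known residues: [0, 1, 2, 3, 5]; need a permutation of 0..5, so missing residue r = 4
Need (5 + s) mod 6 = 4; smallest s = (4 - 5) mod 6 = 5

Answer: 5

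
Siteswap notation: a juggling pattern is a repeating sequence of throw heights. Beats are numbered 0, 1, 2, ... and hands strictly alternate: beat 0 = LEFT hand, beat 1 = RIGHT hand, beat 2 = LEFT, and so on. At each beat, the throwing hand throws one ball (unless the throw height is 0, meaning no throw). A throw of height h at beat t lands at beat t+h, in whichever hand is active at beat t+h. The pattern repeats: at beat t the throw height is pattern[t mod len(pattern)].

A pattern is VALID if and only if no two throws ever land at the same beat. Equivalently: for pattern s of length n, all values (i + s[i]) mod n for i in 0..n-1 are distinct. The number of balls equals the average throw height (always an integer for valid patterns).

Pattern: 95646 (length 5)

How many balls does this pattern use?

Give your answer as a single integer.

Answer: 6

Derivation:
Pattern = [9, 5, 6, 4, 6], length n = 5
  position 0: throw height = 9, running sum = 9
  position 1: throw height = 5, running sum = 14
  position 2: throw height = 6, running sum = 20
  position 3: throw height = 4, running sum = 24
  position 4: throw height = 6, running sum = 30
Total sum = 30; balls = sum / n = 30 / 5 = 6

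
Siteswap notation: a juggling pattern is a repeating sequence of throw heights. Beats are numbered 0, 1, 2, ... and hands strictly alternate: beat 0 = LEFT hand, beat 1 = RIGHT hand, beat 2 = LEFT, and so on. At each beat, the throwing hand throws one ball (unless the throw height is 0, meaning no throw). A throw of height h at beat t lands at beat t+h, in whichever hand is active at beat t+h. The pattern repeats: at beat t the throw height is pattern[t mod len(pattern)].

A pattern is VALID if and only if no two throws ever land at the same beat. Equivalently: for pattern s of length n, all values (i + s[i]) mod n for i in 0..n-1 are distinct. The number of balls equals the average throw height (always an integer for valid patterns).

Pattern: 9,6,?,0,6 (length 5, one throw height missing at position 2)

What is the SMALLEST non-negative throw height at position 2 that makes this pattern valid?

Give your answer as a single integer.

Answer: 4

Derivation:
i=0: (0 + 9) mod 5 = 4
i=1: (1 + 6) mod 5 = 2
i=2: s[i]=? (unknown)
i=3: (3 + 0) mod 5 = 3
i=4: (4 + 6) mod 5 = 0
Known residues: [0, 2, 3, 4]; need a permutation of 0..4, so missing residue r = 1
Need (2 + s) mod 5 = 1; smallest s = (1 - 2) mod 5 = 4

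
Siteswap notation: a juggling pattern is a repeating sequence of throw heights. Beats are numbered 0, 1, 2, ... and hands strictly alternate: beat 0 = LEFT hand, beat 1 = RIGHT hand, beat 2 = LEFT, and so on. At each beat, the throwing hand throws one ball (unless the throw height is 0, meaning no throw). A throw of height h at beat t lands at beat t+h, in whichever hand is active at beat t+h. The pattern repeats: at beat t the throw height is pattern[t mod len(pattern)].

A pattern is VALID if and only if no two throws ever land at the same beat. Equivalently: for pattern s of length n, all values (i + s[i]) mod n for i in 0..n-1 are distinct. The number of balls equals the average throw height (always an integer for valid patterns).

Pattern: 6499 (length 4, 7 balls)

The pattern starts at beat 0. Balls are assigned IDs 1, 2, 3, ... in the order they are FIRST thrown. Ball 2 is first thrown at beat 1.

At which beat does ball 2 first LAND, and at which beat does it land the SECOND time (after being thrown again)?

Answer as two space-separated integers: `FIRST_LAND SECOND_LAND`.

Beat 0 (L): throw ball1 h=6 -> lands@6:L; in-air after throw: [b1@6:L]
Beat 1 (R): throw ball2 h=4 -> lands@5:R; in-air after throw: [b2@5:R b1@6:L]
Beat 2 (L): throw ball3 h=9 -> lands@11:R; in-air after throw: [b2@5:R b1@6:L b3@11:R]
Beat 3 (R): throw ball4 h=9 -> lands@12:L; in-air after throw: [b2@5:R b1@6:L b3@11:R b4@12:L]
Beat 4 (L): throw ball5 h=6 -> lands@10:L; in-air after throw: [b2@5:R b1@6:L b5@10:L b3@11:R b4@12:L]
Beat 5 (R): throw ball2 h=4 -> lands@9:R; in-air after throw: [b1@6:L b2@9:R b5@10:L b3@11:R b4@12:L]
Beat 6 (L): throw ball1 h=9 -> lands@15:R; in-air after throw: [b2@9:R b5@10:L b3@11:R b4@12:L b1@15:R]
Beat 7 (R): throw ball6 h=9 -> lands@16:L; in-air after throw: [b2@9:R b5@10:L b3@11:R b4@12:L b1@15:R b6@16:L]
Beat 8 (L): throw ball7 h=6 -> lands@14:L; in-air after throw: [b2@9:R b5@10:L b3@11:R b4@12:L b7@14:L b1@15:R b6@16:L]
Beat 9 (R): throw ball2 h=4 -> lands@13:R; in-air after throw: [b5@10:L b3@11:R b4@12:L b2@13:R b7@14:L b1@15:R b6@16:L]
Ball 2: thrown@1 h=4 -> first land @5; rethrown@5 h=4 -> second land @9

Answer: 5 9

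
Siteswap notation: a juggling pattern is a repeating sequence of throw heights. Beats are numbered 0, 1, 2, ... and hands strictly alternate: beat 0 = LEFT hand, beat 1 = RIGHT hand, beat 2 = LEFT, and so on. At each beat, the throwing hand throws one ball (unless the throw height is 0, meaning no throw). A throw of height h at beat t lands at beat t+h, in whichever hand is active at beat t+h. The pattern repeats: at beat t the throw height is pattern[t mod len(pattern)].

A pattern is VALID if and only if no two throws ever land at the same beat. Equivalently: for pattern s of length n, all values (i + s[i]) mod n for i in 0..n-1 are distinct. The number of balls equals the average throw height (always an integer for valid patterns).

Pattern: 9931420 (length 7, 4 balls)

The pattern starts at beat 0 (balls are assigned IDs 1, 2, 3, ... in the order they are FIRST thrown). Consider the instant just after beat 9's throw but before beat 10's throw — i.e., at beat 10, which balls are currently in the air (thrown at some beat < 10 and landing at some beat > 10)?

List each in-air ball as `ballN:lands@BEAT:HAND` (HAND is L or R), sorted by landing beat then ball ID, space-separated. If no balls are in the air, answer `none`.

Answer: ball1:lands@12:L ball3:lands@16:L ball4:lands@17:R

Derivation:
Beat 0 (L): throw ball1 h=9 -> lands@9:R; in-air after throw: [b1@9:R]
Beat 1 (R): throw ball2 h=9 -> lands@10:L; in-air after throw: [b1@9:R b2@10:L]
Beat 2 (L): throw ball3 h=3 -> lands@5:R; in-air after throw: [b3@5:R b1@9:R b2@10:L]
Beat 3 (R): throw ball4 h=1 -> lands@4:L; in-air after throw: [b4@4:L b3@5:R b1@9:R b2@10:L]
Beat 4 (L): throw ball4 h=4 -> lands@8:L; in-air after throw: [b3@5:R b4@8:L b1@9:R b2@10:L]
Beat 5 (R): throw ball3 h=2 -> lands@7:R; in-air after throw: [b3@7:R b4@8:L b1@9:R b2@10:L]
Beat 7 (R): throw ball3 h=9 -> lands@16:L; in-air after throw: [b4@8:L b1@9:R b2@10:L b3@16:L]
Beat 8 (L): throw ball4 h=9 -> lands@17:R; in-air after throw: [b1@9:R b2@10:L b3@16:L b4@17:R]
Beat 9 (R): throw ball1 h=3 -> lands@12:L; in-air after throw: [b2@10:L b1@12:L b3@16:L b4@17:R]
Beat 10 (L): throw ball2 h=1 -> lands@11:R; in-air after throw: [b2@11:R b1@12:L b3@16:L b4@17:R]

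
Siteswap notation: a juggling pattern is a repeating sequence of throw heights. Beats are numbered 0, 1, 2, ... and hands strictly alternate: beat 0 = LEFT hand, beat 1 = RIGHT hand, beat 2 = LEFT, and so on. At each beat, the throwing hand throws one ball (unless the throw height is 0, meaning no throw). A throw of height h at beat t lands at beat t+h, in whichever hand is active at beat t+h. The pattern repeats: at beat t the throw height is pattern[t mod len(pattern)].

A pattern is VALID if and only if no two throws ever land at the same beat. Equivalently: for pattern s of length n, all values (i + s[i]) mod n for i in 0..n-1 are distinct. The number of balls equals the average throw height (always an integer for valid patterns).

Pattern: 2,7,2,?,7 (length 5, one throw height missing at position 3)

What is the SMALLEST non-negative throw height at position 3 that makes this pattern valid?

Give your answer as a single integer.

i=0: (0 + 2) mod 5 = 2
i=1: (1 + 7) mod 5 = 3
i=2: (2 + 2) mod 5 = 4
i=3: s[i]=? (unknown)
i=4: (4 + 7) mod 5 = 1
Known residues: [1, 2, 3, 4]; need a permutation of 0..4, so missing residue r = 0
Need (3 + s) mod 5 = 0; smallest s = (0 - 3) mod 5 = 2

Answer: 2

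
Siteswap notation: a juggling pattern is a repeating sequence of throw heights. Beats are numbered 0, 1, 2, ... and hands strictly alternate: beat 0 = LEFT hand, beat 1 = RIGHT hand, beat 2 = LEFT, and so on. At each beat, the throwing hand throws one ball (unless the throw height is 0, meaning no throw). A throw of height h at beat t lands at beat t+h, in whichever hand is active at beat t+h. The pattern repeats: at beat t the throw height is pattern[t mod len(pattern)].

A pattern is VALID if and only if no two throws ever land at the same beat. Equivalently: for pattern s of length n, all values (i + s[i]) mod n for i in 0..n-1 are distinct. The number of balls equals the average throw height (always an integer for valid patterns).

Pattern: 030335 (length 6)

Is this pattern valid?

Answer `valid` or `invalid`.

Answer: invalid

Derivation:
i=0: (i + s[i]) mod n = (0 + 0) mod 6 = 0
i=1: (i + s[i]) mod n = (1 + 3) mod 6 = 4
i=2: (i + s[i]) mod n = (2 + 0) mod 6 = 2
i=3: (i + s[i]) mod n = (3 + 3) mod 6 = 0
i=4: (i + s[i]) mod n = (4 + 3) mod 6 = 1
i=5: (i + s[i]) mod n = (5 + 5) mod 6 = 4
Residues: [0, 4, 2, 0, 1, 4], distinct: False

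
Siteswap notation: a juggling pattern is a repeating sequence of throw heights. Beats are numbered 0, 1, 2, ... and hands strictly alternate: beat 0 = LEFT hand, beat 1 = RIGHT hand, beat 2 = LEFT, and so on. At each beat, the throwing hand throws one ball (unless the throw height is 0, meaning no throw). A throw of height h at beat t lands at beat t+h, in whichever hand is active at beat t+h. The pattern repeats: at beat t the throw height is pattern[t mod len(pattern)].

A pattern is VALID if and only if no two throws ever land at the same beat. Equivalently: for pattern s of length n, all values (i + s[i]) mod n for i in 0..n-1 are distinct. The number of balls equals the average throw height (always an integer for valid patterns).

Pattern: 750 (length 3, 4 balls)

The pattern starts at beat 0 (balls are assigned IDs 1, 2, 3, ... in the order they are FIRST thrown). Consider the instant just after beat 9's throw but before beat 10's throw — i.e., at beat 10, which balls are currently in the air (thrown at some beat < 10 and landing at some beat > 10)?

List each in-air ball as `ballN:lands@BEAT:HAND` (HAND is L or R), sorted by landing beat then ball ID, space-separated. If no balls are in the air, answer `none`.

Answer: ball1:lands@12:L ball2:lands@13:R ball4:lands@16:L

Derivation:
Beat 0 (L): throw ball1 h=7 -> lands@7:R; in-air after throw: [b1@7:R]
Beat 1 (R): throw ball2 h=5 -> lands@6:L; in-air after throw: [b2@6:L b1@7:R]
Beat 3 (R): throw ball3 h=7 -> lands@10:L; in-air after throw: [b2@6:L b1@7:R b3@10:L]
Beat 4 (L): throw ball4 h=5 -> lands@9:R; in-air after throw: [b2@6:L b1@7:R b4@9:R b3@10:L]
Beat 6 (L): throw ball2 h=7 -> lands@13:R; in-air after throw: [b1@7:R b4@9:R b3@10:L b2@13:R]
Beat 7 (R): throw ball1 h=5 -> lands@12:L; in-air after throw: [b4@9:R b3@10:L b1@12:L b2@13:R]
Beat 9 (R): throw ball4 h=7 -> lands@16:L; in-air after throw: [b3@10:L b1@12:L b2@13:R b4@16:L]
Beat 10 (L): throw ball3 h=5 -> lands@15:R; in-air after throw: [b1@12:L b2@13:R b3@15:R b4@16:L]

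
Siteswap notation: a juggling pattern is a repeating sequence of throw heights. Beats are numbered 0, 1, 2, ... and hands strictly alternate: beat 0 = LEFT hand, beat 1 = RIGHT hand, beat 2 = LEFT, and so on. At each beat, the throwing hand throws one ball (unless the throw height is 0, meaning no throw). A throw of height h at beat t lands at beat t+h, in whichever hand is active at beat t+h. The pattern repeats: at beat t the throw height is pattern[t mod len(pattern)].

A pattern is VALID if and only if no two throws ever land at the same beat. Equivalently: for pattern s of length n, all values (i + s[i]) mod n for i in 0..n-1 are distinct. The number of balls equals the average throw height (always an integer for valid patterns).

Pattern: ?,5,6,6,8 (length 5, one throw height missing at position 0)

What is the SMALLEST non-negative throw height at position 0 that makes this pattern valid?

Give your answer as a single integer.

i=0: s[i]=? (unknown)
i=1: (1 + 5) mod 5 = 1
i=2: (2 + 6) mod 5 = 3
i=3: (3 + 6) mod 5 = 4
i=4: (4 + 8) mod 5 = 2
Known residues: [1, 2, 3, 4]; need a permutation of 0..4, so missing residue r = 0
Need (0 + s) mod 5 = 0; smallest s = (0 - 0) mod 5 = 0

Answer: 0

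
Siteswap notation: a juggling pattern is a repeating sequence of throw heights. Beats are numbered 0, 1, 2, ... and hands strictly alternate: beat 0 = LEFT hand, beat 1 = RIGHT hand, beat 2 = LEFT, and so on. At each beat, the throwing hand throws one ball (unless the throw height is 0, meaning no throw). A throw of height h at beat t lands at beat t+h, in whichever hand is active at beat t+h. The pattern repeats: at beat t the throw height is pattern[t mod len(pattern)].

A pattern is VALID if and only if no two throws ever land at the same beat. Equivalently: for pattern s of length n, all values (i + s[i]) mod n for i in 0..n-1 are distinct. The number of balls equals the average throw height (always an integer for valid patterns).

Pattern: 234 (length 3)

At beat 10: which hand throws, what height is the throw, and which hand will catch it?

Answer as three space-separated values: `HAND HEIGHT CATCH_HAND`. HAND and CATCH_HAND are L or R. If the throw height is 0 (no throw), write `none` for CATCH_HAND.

Answer: L 3 R

Derivation:
Beat 10: 10 mod 2 = 0, so hand = L
Throw height = pattern[10 mod 3] = pattern[1] = 3
Lands at beat 10+3=13, 13 mod 2 = 1, so catch hand = R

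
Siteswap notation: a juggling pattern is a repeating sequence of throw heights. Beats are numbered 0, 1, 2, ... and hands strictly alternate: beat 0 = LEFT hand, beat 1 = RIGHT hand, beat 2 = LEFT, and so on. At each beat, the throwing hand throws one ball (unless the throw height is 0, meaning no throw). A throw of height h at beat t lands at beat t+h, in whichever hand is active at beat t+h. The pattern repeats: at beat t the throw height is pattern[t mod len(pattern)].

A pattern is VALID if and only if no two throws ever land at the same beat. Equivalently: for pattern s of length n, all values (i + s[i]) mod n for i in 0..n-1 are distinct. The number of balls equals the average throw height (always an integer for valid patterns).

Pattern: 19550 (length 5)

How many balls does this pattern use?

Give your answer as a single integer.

Pattern = [1, 9, 5, 5, 0], length n = 5
  position 0: throw height = 1, running sum = 1
  position 1: throw height = 9, running sum = 10
  position 2: throw height = 5, running sum = 15
  position 3: throw height = 5, running sum = 20
  position 4: throw height = 0, running sum = 20
Total sum = 20; balls = sum / n = 20 / 5 = 4

Answer: 4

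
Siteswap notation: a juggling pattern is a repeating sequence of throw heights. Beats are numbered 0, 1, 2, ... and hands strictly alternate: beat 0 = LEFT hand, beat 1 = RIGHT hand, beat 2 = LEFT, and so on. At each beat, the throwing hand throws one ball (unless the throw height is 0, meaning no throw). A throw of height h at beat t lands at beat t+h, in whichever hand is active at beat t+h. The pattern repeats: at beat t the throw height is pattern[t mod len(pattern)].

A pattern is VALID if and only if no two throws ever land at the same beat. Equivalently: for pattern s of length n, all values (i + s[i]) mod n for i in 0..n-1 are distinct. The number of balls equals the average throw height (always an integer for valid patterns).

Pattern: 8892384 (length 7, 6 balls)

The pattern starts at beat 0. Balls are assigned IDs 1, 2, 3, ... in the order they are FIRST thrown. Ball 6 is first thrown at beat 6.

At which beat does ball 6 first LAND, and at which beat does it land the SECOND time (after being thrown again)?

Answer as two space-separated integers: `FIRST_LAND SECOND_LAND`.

Answer: 10 12

Derivation:
Beat 0 (L): throw ball1 h=8 -> lands@8:L; in-air after throw: [b1@8:L]
Beat 1 (R): throw ball2 h=8 -> lands@9:R; in-air after throw: [b1@8:L b2@9:R]
Beat 2 (L): throw ball3 h=9 -> lands@11:R; in-air after throw: [b1@8:L b2@9:R b3@11:R]
Beat 3 (R): throw ball4 h=2 -> lands@5:R; in-air after throw: [b4@5:R b1@8:L b2@9:R b3@11:R]
Beat 4 (L): throw ball5 h=3 -> lands@7:R; in-air after throw: [b4@5:R b5@7:R b1@8:L b2@9:R b3@11:R]
Beat 5 (R): throw ball4 h=8 -> lands@13:R; in-air after throw: [b5@7:R b1@8:L b2@9:R b3@11:R b4@13:R]
Beat 6 (L): throw ball6 h=4 -> lands@10:L; in-air after throw: [b5@7:R b1@8:L b2@9:R b6@10:L b3@11:R b4@13:R]
Beat 7 (R): throw ball5 h=8 -> lands@15:R; in-air after throw: [b1@8:L b2@9:R b6@10:L b3@11:R b4@13:R b5@15:R]
Beat 8 (L): throw ball1 h=8 -> lands@16:L; in-air after throw: [b2@9:R b6@10:L b3@11:R b4@13:R b5@15:R b1@16:L]
Beat 9 (R): throw ball2 h=9 -> lands@18:L; in-air after throw: [b6@10:L b3@11:R b4@13:R b5@15:R b1@16:L b2@18:L]
Beat 10 (L): throw ball6 h=2 -> lands@12:L; in-air after throw: [b3@11:R b6@12:L b4@13:R b5@15:R b1@16:L b2@18:L]
Beat 11 (R): throw ball3 h=3 -> lands@14:L; in-air after throw: [b6@12:L b4@13:R b3@14:L b5@15:R b1@16:L b2@18:L]
Beat 12 (L): throw ball6 h=8 -> lands@20:L; in-air after throw: [b4@13:R b3@14:L b5@15:R b1@16:L b2@18:L b6@20:L]
Ball 6: thrown@6 h=4 -> first land @10; rethrown@10 h=2 -> second land @12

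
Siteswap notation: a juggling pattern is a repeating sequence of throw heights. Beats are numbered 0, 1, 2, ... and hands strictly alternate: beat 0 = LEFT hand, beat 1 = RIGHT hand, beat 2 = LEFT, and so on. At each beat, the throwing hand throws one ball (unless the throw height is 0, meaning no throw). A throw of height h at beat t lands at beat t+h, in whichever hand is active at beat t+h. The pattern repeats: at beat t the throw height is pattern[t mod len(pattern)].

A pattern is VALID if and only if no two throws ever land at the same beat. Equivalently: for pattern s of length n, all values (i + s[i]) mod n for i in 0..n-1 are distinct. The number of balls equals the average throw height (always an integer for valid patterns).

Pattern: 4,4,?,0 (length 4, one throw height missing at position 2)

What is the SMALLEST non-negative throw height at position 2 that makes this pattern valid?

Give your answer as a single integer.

Answer: 0

Derivation:
i=0: (0 + 4) mod 4 = 0
i=1: (1 + 4) mod 4 = 1
i=2: s[i]=? (unknown)
i=3: (3 + 0) mod 4 = 3
Known residues: [0, 1, 3]; need a permutation of 0..3, so missing residue r = 2
Need (2 + s) mod 4 = 2; smallest s = (2 - 2) mod 4 = 0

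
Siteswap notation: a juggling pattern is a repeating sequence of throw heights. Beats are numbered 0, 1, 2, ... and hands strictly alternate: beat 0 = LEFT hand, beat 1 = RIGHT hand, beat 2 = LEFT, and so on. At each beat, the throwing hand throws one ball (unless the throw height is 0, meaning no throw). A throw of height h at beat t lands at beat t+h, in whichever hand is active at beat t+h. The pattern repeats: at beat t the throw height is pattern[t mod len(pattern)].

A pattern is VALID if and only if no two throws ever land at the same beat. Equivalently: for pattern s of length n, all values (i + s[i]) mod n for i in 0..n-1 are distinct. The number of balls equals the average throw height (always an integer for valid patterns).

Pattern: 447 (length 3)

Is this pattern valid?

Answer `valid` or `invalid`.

i=0: (i + s[i]) mod n = (0 + 4) mod 3 = 1
i=1: (i + s[i]) mod n = (1 + 4) mod 3 = 2
i=2: (i + s[i]) mod n = (2 + 7) mod 3 = 0
Residues: [1, 2, 0], distinct: True

Answer: valid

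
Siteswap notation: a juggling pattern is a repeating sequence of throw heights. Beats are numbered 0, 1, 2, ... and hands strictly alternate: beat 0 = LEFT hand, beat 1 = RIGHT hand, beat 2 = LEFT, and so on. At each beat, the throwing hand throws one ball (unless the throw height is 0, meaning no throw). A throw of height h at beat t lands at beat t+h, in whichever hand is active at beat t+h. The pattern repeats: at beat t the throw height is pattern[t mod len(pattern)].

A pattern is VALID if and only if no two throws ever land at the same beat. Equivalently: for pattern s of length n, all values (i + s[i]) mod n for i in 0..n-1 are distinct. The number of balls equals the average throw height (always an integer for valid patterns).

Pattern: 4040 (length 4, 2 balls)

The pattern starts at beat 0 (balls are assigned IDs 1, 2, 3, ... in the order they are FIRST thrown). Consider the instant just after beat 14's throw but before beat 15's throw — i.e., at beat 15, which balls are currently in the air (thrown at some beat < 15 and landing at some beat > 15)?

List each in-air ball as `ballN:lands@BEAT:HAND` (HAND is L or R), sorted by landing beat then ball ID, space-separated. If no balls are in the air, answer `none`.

Beat 0 (L): throw ball1 h=4 -> lands@4:L; in-air after throw: [b1@4:L]
Beat 2 (L): throw ball2 h=4 -> lands@6:L; in-air after throw: [b1@4:L b2@6:L]
Beat 4 (L): throw ball1 h=4 -> lands@8:L; in-air after throw: [b2@6:L b1@8:L]
Beat 6 (L): throw ball2 h=4 -> lands@10:L; in-air after throw: [b1@8:L b2@10:L]
Beat 8 (L): throw ball1 h=4 -> lands@12:L; in-air after throw: [b2@10:L b1@12:L]
Beat 10 (L): throw ball2 h=4 -> lands@14:L; in-air after throw: [b1@12:L b2@14:L]
Beat 12 (L): throw ball1 h=4 -> lands@16:L; in-air after throw: [b2@14:L b1@16:L]
Beat 14 (L): throw ball2 h=4 -> lands@18:L; in-air after throw: [b1@16:L b2@18:L]

Answer: ball1:lands@16:L ball2:lands@18:L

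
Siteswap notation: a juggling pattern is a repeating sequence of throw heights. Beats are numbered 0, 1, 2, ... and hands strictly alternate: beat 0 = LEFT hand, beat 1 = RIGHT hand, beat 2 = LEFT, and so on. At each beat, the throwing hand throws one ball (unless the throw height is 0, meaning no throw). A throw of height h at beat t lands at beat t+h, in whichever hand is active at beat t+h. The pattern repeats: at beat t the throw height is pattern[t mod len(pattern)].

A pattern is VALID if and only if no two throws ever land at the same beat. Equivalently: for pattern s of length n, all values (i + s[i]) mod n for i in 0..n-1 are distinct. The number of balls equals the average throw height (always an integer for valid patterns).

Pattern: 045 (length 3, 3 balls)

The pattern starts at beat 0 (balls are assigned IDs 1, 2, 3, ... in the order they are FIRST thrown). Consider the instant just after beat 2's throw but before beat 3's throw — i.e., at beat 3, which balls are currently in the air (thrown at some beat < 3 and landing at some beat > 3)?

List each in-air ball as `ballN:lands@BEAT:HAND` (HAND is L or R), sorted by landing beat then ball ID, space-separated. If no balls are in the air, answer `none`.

Beat 1 (R): throw ball1 h=4 -> lands@5:R; in-air after throw: [b1@5:R]
Beat 2 (L): throw ball2 h=5 -> lands@7:R; in-air after throw: [b1@5:R b2@7:R]

Answer: ball1:lands@5:R ball2:lands@7:R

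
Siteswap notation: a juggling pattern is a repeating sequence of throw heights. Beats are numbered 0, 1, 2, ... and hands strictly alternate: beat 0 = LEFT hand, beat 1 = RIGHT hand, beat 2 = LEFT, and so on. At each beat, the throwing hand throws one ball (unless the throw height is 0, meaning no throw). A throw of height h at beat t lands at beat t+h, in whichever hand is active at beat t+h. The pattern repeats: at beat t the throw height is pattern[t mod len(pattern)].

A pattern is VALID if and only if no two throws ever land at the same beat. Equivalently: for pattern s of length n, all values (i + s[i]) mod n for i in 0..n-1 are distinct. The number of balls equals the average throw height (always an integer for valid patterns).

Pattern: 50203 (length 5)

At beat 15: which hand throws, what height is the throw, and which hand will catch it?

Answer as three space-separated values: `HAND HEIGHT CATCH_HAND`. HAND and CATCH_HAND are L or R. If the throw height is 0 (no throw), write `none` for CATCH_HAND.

Beat 15: 15 mod 2 = 1, so hand = R
Throw height = pattern[15 mod 5] = pattern[0] = 5
Lands at beat 15+5=20, 20 mod 2 = 0, so catch hand = L

Answer: R 5 L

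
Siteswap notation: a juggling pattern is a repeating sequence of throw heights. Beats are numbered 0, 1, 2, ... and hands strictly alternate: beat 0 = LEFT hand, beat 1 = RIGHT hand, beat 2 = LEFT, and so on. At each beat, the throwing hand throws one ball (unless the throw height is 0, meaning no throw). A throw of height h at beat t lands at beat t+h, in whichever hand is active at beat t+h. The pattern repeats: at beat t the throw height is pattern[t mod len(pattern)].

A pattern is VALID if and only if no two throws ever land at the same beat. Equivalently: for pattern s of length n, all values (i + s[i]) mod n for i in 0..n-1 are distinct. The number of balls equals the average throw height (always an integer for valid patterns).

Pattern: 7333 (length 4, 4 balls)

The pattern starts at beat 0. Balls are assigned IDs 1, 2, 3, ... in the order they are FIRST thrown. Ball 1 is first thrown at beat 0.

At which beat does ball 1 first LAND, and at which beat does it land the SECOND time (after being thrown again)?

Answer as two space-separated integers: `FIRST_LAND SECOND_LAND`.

Beat 0 (L): throw ball1 h=7 -> lands@7:R; in-air after throw: [b1@7:R]
Beat 1 (R): throw ball2 h=3 -> lands@4:L; in-air after throw: [b2@4:L b1@7:R]
Beat 2 (L): throw ball3 h=3 -> lands@5:R; in-air after throw: [b2@4:L b3@5:R b1@7:R]
Beat 3 (R): throw ball4 h=3 -> lands@6:L; in-air after throw: [b2@4:L b3@5:R b4@6:L b1@7:R]
Beat 4 (L): throw ball2 h=7 -> lands@11:R; in-air after throw: [b3@5:R b4@6:L b1@7:R b2@11:R]
Beat 5 (R): throw ball3 h=3 -> lands@8:L; in-air after throw: [b4@6:L b1@7:R b3@8:L b2@11:R]
Beat 6 (L): throw ball4 h=3 -> lands@9:R; in-air after throw: [b1@7:R b3@8:L b4@9:R b2@11:R]
Beat 7 (R): throw ball1 h=3 -> lands@10:L; in-air after throw: [b3@8:L b4@9:R b1@10:L b2@11:R]
Beat 8 (L): throw ball3 h=7 -> lands@15:R; in-air after throw: [b4@9:R b1@10:L b2@11:R b3@15:R]
Beat 9 (R): throw ball4 h=3 -> lands@12:L; in-air after throw: [b1@10:L b2@11:R b4@12:L b3@15:R]
Beat 10 (L): throw ball1 h=3 -> lands@13:R; in-air after throw: [b2@11:R b4@12:L b1@13:R b3@15:R]
Ball 1: thrown@0 h=7 -> first land @7; rethrown@7 h=3 -> second land @10

Answer: 7 10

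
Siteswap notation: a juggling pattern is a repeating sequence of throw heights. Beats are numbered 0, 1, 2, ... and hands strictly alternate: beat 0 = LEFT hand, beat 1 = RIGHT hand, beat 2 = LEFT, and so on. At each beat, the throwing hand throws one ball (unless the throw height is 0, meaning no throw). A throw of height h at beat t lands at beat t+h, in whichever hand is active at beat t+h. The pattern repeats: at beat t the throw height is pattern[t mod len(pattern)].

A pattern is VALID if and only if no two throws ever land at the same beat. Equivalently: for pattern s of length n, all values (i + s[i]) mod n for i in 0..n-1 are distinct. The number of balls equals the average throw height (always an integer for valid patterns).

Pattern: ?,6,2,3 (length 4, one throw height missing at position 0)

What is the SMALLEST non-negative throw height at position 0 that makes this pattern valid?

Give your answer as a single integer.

Answer: 1

Derivation:
i=0: s[i]=? (unknown)
i=1: (1 + 6) mod 4 = 3
i=2: (2 + 2) mod 4 = 0
i=3: (3 + 3) mod 4 = 2
Known residues: [0, 2, 3]; need a permutation of 0..3, so missing residue r = 1
Need (0 + s) mod 4 = 1; smallest s = (1 - 0) mod 4 = 1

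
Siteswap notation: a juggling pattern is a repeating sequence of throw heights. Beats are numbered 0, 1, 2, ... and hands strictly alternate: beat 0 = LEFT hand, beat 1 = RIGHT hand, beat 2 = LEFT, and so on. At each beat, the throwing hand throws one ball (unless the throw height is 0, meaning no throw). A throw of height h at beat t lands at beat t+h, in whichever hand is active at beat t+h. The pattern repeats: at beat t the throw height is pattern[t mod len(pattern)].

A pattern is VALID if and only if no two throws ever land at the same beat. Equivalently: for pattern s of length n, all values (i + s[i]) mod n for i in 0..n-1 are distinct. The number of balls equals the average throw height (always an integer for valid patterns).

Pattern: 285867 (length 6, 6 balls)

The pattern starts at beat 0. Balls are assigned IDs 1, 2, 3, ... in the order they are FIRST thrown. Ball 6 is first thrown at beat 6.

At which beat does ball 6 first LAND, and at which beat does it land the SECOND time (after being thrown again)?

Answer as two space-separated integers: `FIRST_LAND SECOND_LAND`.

Answer: 8 13

Derivation:
Beat 0 (L): throw ball1 h=2 -> lands@2:L; in-air after throw: [b1@2:L]
Beat 1 (R): throw ball2 h=8 -> lands@9:R; in-air after throw: [b1@2:L b2@9:R]
Beat 2 (L): throw ball1 h=5 -> lands@7:R; in-air after throw: [b1@7:R b2@9:R]
Beat 3 (R): throw ball3 h=8 -> lands@11:R; in-air after throw: [b1@7:R b2@9:R b3@11:R]
Beat 4 (L): throw ball4 h=6 -> lands@10:L; in-air after throw: [b1@7:R b2@9:R b4@10:L b3@11:R]
Beat 5 (R): throw ball5 h=7 -> lands@12:L; in-air after throw: [b1@7:R b2@9:R b4@10:L b3@11:R b5@12:L]
Beat 6 (L): throw ball6 h=2 -> lands@8:L; in-air after throw: [b1@7:R b6@8:L b2@9:R b4@10:L b3@11:R b5@12:L]
Beat 7 (R): throw ball1 h=8 -> lands@15:R; in-air after throw: [b6@8:L b2@9:R b4@10:L b3@11:R b5@12:L b1@15:R]
Beat 8 (L): throw ball6 h=5 -> lands@13:R; in-air after throw: [b2@9:R b4@10:L b3@11:R b5@12:L b6@13:R b1@15:R]
Beat 9 (R): throw ball2 h=8 -> lands@17:R; in-air after throw: [b4@10:L b3@11:R b5@12:L b6@13:R b1@15:R b2@17:R]
Beat 10 (L): throw ball4 h=6 -> lands@16:L; in-air after throw: [b3@11:R b5@12:L b6@13:R b1@15:R b4@16:L b2@17:R]
Beat 11 (R): throw ball3 h=7 -> lands@18:L; in-air after throw: [b5@12:L b6@13:R b1@15:R b4@16:L b2@17:R b3@18:L]
Beat 12 (L): throw ball5 h=2 -> lands@14:L; in-air after throw: [b6@13:R b5@14:L b1@15:R b4@16:L b2@17:R b3@18:L]
Beat 13 (R): throw ball6 h=8 -> lands@21:R; in-air after throw: [b5@14:L b1@15:R b4@16:L b2@17:R b3@18:L b6@21:R]
Ball 6: thrown@6 h=2 -> first land @8; rethrown@8 h=5 -> second land @13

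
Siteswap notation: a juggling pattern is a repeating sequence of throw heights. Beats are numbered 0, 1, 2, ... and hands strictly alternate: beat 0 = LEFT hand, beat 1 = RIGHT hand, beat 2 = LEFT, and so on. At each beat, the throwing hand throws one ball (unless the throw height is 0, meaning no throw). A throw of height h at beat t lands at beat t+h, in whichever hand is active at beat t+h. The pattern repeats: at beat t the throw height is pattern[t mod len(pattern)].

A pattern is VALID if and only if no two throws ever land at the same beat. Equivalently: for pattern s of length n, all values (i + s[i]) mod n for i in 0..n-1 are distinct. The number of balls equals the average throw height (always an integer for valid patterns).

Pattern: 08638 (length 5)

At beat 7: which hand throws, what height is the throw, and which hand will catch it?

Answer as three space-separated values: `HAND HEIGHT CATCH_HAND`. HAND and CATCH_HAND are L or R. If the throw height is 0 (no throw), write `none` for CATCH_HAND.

Answer: R 6 R

Derivation:
Beat 7: 7 mod 2 = 1, so hand = R
Throw height = pattern[7 mod 5] = pattern[2] = 6
Lands at beat 7+6=13, 13 mod 2 = 1, so catch hand = R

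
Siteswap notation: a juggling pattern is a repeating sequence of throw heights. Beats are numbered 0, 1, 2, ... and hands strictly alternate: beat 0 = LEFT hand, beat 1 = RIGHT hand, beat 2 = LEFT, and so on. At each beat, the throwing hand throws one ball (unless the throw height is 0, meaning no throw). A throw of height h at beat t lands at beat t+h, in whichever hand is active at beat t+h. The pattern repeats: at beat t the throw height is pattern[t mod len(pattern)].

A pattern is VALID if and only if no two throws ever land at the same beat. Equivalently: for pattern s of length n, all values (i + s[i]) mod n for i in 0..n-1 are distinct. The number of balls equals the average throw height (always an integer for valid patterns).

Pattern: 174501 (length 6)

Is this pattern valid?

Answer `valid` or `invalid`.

i=0: (i + s[i]) mod n = (0 + 1) mod 6 = 1
i=1: (i + s[i]) mod n = (1 + 7) mod 6 = 2
i=2: (i + s[i]) mod n = (2 + 4) mod 6 = 0
i=3: (i + s[i]) mod n = (3 + 5) mod 6 = 2
i=4: (i + s[i]) mod n = (4 + 0) mod 6 = 4
i=5: (i + s[i]) mod n = (5 + 1) mod 6 = 0
Residues: [1, 2, 0, 2, 4, 0], distinct: False

Answer: invalid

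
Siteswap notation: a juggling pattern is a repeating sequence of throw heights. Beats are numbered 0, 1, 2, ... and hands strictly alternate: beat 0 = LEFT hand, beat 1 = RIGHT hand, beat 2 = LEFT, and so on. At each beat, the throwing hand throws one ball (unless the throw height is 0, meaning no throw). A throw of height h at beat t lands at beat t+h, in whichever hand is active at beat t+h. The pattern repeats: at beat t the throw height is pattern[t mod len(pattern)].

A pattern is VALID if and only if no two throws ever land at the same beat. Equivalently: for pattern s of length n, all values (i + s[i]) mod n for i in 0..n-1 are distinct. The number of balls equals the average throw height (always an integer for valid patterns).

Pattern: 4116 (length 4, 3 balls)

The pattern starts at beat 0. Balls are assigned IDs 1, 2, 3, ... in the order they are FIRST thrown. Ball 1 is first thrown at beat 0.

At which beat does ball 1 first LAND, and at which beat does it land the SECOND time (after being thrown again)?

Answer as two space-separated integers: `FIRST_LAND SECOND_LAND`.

Answer: 4 8

Derivation:
Beat 0 (L): throw ball1 h=4 -> lands@4:L; in-air after throw: [b1@4:L]
Beat 1 (R): throw ball2 h=1 -> lands@2:L; in-air after throw: [b2@2:L b1@4:L]
Beat 2 (L): throw ball2 h=1 -> lands@3:R; in-air after throw: [b2@3:R b1@4:L]
Beat 3 (R): throw ball2 h=6 -> lands@9:R; in-air after throw: [b1@4:L b2@9:R]
Beat 4 (L): throw ball1 h=4 -> lands@8:L; in-air after throw: [b1@8:L b2@9:R]
Beat 5 (R): throw ball3 h=1 -> lands@6:L; in-air after throw: [b3@6:L b1@8:L b2@9:R]
Beat 6 (L): throw ball3 h=1 -> lands@7:R; in-air after throw: [b3@7:R b1@8:L b2@9:R]
Beat 7 (R): throw ball3 h=6 -> lands@13:R; in-air after throw: [b1@8:L b2@9:R b3@13:R]
Beat 8 (L): throw ball1 h=4 -> lands@12:L; in-air after throw: [b2@9:R b1@12:L b3@13:R]
Ball 1: thrown@0 h=4 -> first land @4; rethrown@4 h=4 -> second land @8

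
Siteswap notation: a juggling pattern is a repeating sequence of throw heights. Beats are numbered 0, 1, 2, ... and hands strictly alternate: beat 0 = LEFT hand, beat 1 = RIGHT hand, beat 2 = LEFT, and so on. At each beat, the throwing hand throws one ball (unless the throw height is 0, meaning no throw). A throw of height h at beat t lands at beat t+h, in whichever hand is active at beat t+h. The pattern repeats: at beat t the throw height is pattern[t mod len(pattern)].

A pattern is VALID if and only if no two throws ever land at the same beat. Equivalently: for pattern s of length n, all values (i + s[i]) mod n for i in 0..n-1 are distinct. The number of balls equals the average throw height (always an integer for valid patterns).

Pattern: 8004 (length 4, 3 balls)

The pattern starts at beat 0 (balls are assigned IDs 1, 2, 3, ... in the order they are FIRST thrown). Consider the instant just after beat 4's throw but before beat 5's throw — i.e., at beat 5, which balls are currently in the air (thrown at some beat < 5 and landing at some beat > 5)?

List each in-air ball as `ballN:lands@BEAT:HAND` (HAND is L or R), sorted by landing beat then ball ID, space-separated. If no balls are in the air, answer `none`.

Answer: ball2:lands@7:R ball1:lands@8:L ball3:lands@12:L

Derivation:
Beat 0 (L): throw ball1 h=8 -> lands@8:L; in-air after throw: [b1@8:L]
Beat 3 (R): throw ball2 h=4 -> lands@7:R; in-air after throw: [b2@7:R b1@8:L]
Beat 4 (L): throw ball3 h=8 -> lands@12:L; in-air after throw: [b2@7:R b1@8:L b3@12:L]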